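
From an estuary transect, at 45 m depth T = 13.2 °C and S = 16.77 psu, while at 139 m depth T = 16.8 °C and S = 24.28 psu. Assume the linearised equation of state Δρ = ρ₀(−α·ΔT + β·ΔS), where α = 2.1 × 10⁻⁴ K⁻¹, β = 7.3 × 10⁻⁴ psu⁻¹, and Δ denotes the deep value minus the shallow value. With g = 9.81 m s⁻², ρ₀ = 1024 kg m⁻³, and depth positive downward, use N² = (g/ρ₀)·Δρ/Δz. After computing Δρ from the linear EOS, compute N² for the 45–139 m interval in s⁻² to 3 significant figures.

4.93 × 10⁻⁴ s⁻²

ΔT = +3.6 K, ΔS = +7.51 psu (deep − shallow).
Δρ/ρ₀ = −αΔT + βΔS = -7.56 × 10⁻⁴ + 5.4823 × 10⁻³ = 4.7263 × 10⁻³, so Δρ ≈ 4.840 kg m⁻³.
N² = (g/ρ₀)·Δρ/Δz = g·(Δρ/ρ₀)/Δz = 9.81 × 4.7263 × 10⁻³ / 94 = 4.9324 × 10⁻⁴ s⁻² ≈ 4.93 × 10⁻⁴ s⁻².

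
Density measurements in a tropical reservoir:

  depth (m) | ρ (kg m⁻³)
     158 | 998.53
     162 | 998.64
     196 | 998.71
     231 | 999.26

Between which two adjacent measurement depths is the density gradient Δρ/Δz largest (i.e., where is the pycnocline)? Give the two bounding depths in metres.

Compute the density gradient over each adjacent pair:
  158–162 m: Δρ/Δz = 0.11/4 = 0.028 kg m⁻⁴
  162–196 m: Δρ/Δz = 0.07/34 = 2.1 × 10⁻³ kg m⁻⁴
  196–231 m: Δρ/Δz = 0.55/35 = 0.016 kg m⁻⁴
The largest gradient is in the 158–162 m interval — the pycnocline.

158–162 m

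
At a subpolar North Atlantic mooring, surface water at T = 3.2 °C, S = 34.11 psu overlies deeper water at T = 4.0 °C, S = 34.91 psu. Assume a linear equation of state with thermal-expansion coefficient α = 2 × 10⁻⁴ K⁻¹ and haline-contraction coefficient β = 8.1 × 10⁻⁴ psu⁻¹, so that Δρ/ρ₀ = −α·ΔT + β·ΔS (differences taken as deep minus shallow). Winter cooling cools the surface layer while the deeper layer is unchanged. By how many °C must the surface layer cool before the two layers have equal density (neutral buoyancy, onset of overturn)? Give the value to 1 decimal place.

2.4 °C

Neutral buoyancy requires Δρ = 0, i.e. −α(T_deep − T_surf′) + β(S_deep − S_surf) = 0.
T_surf′ = T_deep − (β/α)·ΔS = 4.0 − (8.1 × 10⁻⁴/2 × 10⁻⁴)·(+0.80) = 0.760 °C.
Cooling required: 3.2 − (0.760) = 2.440 °C.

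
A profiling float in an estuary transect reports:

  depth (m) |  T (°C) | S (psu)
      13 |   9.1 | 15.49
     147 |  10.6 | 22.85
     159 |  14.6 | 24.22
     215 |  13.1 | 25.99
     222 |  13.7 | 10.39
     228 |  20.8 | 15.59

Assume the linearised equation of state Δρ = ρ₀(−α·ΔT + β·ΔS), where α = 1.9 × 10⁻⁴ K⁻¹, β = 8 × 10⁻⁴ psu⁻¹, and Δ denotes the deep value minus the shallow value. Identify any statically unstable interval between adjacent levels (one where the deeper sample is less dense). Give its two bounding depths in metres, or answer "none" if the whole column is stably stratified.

Evaluate Δρ/ρ₀ = −αΔT + βΔS across each adjacent pair:
  13–147 m: −αΔT+βΔS = −(1.9 × 10⁻⁴)(+1.5)+(8 × 10⁻⁴)(+7.36) = 5.6 × 10⁻³ → stable
  147–159 m: −αΔT+βΔS = −(1.9 × 10⁻⁴)(+4.0)+(8 × 10⁻⁴)(+1.37) = 3.4 × 10⁻⁴ → stable
  159–215 m: −αΔT+βΔS = −(1.9 × 10⁻⁴)(-1.5)+(8 × 10⁻⁴)(+1.77) = 1.7 × 10⁻³ → stable
  215–222 m: −αΔT+βΔS = −(1.9 × 10⁻⁴)(+0.6)+(8 × 10⁻⁴)(-15.60) = -0.013 → UNSTABLE
  222–228 m: −αΔT+βΔS = −(1.9 × 10⁻⁴)(+7.1)+(8 × 10⁻⁴)(+5.20) = 2.8 × 10⁻³ → stable
The 215–222 m interval has Δρ < 0: lighter water underlies denser water.

215–222 m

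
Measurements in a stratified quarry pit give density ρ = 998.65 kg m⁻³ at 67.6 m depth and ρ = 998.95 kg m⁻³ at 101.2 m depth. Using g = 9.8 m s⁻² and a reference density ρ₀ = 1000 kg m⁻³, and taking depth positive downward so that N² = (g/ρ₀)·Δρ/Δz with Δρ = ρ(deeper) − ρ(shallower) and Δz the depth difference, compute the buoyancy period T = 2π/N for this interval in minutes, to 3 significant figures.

11.2 min

Δρ = 998.95 − 998.65 = 0.30 kg m⁻³ over Δz = 101.2 − 67.6 = 33.6 m.
N² = (9.8/1000) × (0.30/33.6) = 8.7500 × 10⁻⁵ s⁻².
N = √(8.7500 × 10⁻⁵) = 9.3541 × 10⁻³ rad s⁻¹, so T = 2π/N = 671.70 s = 11.195 min ≈ 11.2 min.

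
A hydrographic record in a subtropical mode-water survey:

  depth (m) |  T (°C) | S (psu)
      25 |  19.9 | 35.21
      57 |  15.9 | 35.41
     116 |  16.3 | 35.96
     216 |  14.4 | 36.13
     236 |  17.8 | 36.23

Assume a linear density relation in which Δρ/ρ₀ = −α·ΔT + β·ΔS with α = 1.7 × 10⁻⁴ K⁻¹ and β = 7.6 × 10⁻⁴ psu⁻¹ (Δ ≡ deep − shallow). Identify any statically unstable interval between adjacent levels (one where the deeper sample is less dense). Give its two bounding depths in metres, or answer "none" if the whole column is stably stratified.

216–236 m

Evaluate Δρ/ρ₀ = −αΔT + βΔS across each adjacent pair:
  25–57 m: −αΔT+βΔS = −(1.7 × 10⁻⁴)(-4.0)+(7.6 × 10⁻⁴)(+0.20) = 8.3 × 10⁻⁴ → stable
  57–116 m: −αΔT+βΔS = −(1.7 × 10⁻⁴)(+0.4)+(7.6 × 10⁻⁴)(+0.55) = 3.5 × 10⁻⁴ → stable
  116–216 m: −αΔT+βΔS = −(1.7 × 10⁻⁴)(-1.9)+(7.6 × 10⁻⁴)(+0.17) = 4.5 × 10⁻⁴ → stable
  216–236 m: −αΔT+βΔS = −(1.7 × 10⁻⁴)(+3.4)+(7.6 × 10⁻⁴)(+0.10) = -5.0 × 10⁻⁴ → UNSTABLE
The 216–236 m interval has Δρ < 0: lighter water underlies denser water.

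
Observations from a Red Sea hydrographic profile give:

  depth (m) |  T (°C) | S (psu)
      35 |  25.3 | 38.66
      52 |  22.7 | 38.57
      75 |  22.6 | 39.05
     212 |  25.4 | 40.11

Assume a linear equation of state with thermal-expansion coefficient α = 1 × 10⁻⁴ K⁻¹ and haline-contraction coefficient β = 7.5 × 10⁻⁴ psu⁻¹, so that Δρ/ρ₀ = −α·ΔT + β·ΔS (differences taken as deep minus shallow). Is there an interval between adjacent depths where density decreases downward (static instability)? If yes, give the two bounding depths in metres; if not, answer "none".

none

Evaluate Δρ/ρ₀ = −αΔT + βΔS across each adjacent pair:
  35–52 m: −αΔT+βΔS = −(1 × 10⁻⁴)(-2.6)+(7.5 × 10⁻⁴)(-0.09) = 1.9 × 10⁻⁴ → stable
  52–75 m: −αΔT+βΔS = −(1 × 10⁻⁴)(-0.1)+(7.5 × 10⁻⁴)(+0.48) = 3.7 × 10⁻⁴ → stable
  75–212 m: −αΔT+βΔS = −(1 × 10⁻⁴)(+2.8)+(7.5 × 10⁻⁴)(+1.06) = 5.2 × 10⁻⁴ → stable
Every interval has Δρ > 0: the column is stably stratified throughout.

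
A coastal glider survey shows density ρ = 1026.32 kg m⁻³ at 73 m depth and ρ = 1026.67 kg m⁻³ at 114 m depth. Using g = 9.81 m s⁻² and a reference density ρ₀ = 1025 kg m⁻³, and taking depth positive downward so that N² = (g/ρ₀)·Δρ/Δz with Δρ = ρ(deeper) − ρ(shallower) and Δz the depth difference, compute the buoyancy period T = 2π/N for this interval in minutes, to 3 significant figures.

11.6 min

Δρ = 1026.67 − 1026.32 = 0.35 kg m⁻³ over Δz = 114 − 73 = 41 m.
N² = (9.81/1025) × (0.35/41) = 8.1701 × 10⁻⁵ s⁻².
N = √(8.1701 × 10⁻⁵) = 9.0389 × 10⁻³ rad s⁻¹, so T = 2π/N = 695.13 s = 11.585 min ≈ 11.6 min.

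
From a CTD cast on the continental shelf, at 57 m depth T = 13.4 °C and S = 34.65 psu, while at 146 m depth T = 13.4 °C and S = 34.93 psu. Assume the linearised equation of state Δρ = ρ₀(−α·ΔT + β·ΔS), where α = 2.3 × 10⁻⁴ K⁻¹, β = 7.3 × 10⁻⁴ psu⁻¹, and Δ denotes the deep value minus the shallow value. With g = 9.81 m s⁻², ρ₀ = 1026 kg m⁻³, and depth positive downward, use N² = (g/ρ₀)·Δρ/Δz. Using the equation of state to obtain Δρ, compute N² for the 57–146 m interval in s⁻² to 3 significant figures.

ΔT = +0.0 K, ΔS = +0.28 psu (deep − shallow).
Δρ/ρ₀ = −αΔT + βΔS = 0 + 2.044 × 10⁻⁴ = 2.044 × 10⁻⁴, so Δρ ≈ 0.2097 kg m⁻³.
N² = (g/ρ₀)·Δρ/Δz = g·(Δρ/ρ₀)/Δz = 9.81 × 2.044 × 10⁻⁴ / 89 = 2.2530 × 10⁻⁵ s⁻² ≈ 2.25 × 10⁻⁵ s⁻².

2.25 × 10⁻⁵ s⁻²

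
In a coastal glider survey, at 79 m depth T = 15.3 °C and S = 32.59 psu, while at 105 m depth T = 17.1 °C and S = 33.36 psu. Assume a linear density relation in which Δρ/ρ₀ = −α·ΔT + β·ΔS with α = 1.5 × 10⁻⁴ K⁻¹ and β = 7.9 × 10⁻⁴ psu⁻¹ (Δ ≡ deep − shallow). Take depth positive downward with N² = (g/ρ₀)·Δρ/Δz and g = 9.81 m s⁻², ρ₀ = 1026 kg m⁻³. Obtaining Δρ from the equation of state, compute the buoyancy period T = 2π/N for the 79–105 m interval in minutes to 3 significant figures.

9.27 min

ΔT = +1.8 K, ΔS = +0.77 psu (deep − shallow).
Δρ/ρ₀ = −αΔT + βΔS = -2.70 × 10⁻⁴ + 6.083 × 10⁻⁴ = 3.383 × 10⁻⁴, so Δρ ≈ 0.3471 kg m⁻³.
N² = (g/ρ₀)·Δρ/Δz = g·(Δρ/ρ₀)/Δz = 9.81 × 3.383 × 10⁻⁴ / 26 = 1.2764 × 10⁻⁴ s⁻².
N = √(1.2764 × 10⁻⁴) = 0.011298 rad s⁻¹ → T = 2π/N = 556.13 s = 9.2688 min ≈ 9.27 min.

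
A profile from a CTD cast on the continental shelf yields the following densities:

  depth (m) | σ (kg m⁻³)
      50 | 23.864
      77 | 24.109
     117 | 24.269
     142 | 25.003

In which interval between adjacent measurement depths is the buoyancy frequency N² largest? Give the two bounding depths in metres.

Compute the density gradient over each adjacent pair:
  50–77 m: Δρ/Δz = 0.245/27 = 9.1 × 10⁻³ kg m⁻⁴
  77–117 m: Δρ/Δz = 0.160/40 = 4.0 × 10⁻³ kg m⁻⁴
  117–142 m: Δρ/Δz = 0.734/25 = 0.029 kg m⁻⁴
The largest gradient is in the 117–142 m interval — the pycnocline.

117–142 m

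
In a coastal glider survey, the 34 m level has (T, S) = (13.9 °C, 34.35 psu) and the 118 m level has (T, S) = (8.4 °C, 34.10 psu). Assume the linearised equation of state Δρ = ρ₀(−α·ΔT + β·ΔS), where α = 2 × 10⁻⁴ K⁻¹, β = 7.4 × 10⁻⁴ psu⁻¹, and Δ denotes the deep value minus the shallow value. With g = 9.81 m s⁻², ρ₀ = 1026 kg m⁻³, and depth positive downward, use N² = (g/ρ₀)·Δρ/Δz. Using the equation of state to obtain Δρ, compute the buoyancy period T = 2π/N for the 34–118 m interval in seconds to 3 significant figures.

608 s

ΔT = -5.5 K, ΔS = -0.25 psu (deep − shallow).
Δρ/ρ₀ = −αΔT + βΔS = 1.10 × 10⁻³ − 1.85 × 10⁻⁴ = 9.15 × 10⁻⁴, so Δρ ≈ 0.9388 kg m⁻³.
N² = (g/ρ₀)·Δρ/Δz = g·(Δρ/ρ₀)/Δz = 9.81 × 9.15 × 10⁻⁴ / 84 = 1.0686 × 10⁻⁴ s⁻².
N = √(1.0686 × 10⁻⁴) = 0.010337 rad s⁻¹ → T = 2π/N = 607.83 s ≈ 608 s.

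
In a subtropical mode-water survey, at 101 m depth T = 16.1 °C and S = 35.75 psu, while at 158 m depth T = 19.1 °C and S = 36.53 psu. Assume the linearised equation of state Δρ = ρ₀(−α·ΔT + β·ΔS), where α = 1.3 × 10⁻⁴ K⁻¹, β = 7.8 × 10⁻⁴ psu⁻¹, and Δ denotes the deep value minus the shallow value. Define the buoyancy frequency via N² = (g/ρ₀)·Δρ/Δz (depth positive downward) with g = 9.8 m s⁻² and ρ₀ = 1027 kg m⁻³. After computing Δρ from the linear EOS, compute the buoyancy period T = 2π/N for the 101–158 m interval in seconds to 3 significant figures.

ΔT = +3.0 K, ΔS = +0.78 psu (deep − shallow).
Δρ/ρ₀ = −αΔT + βΔS = -3.90 × 10⁻⁴ + 6.084 × 10⁻⁴ = 2.184 × 10⁻⁴, so Δρ ≈ 0.2243 kg m⁻³.
N² = (g/ρ₀)·Δρ/Δz = g·(Δρ/ρ₀)/Δz = 9.8 × 2.184 × 10⁻⁴ / 57 = 3.7549 × 10⁻⁵ s⁻².
N = √(3.7549 × 10⁻⁵) = 6.1277 × 10⁻³ rad s⁻¹ → T = 2π/N = 1.0254 × 10³ s ≈ 1.03 × 10³ s.

1.03 × 10³ s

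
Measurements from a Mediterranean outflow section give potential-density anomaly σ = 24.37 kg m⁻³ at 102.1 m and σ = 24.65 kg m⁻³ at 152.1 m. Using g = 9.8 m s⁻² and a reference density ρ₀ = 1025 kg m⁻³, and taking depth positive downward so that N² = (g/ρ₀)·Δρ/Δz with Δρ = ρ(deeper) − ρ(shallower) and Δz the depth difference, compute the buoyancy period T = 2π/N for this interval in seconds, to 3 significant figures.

859 s

Δρ = 1024.65 − 1024.37 = 0.28 kg m⁻³ over Δz = 152.1 − 102.1 = 50 m.
N² = (9.8/1025) × (0.28/50) = 5.3541 × 10⁻⁵ s⁻².
N = √(5.3541 × 10⁻⁵) = 7.3172 × 10⁻³ rad s⁻¹, so T = 2π/N = 858.69 s ≈ 859 s.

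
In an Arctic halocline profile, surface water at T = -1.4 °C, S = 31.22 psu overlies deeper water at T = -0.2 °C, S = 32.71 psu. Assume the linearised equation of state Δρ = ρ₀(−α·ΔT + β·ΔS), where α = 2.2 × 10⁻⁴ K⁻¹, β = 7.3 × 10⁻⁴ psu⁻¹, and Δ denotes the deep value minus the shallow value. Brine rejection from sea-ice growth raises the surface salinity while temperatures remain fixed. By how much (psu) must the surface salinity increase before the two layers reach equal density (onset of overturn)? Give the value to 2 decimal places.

1.13 psu

Neutral buoyancy requires −α(T_deep − T_surf) + β(S_deep − S_surf′) = 0.
S_surf′ = S_deep − (α/β)·ΔT = 32.71 − (2.2 × 10⁻⁴/7.3 × 10⁻⁴)·(+1.2) = 32.3484 psu.
Increase required: 32.3484 − 31.22 = 1.1284 psu.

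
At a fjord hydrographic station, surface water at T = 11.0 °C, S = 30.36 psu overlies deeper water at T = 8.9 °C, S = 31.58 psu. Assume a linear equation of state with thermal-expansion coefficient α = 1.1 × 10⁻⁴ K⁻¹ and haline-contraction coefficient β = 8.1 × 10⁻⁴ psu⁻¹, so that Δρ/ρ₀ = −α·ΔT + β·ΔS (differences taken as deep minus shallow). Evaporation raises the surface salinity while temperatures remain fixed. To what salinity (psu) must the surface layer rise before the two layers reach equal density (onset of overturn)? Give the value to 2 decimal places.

Neutral buoyancy requires −α(T_deep − T_surf) + β(S_deep − S_surf′) = 0.
S_surf′ = S_deep − (α/β)·ΔT = 31.58 − (1.1 × 10⁻⁴/8.1 × 10⁻⁴)·(-2.1) = 31.8652 psu.
Increase required: 31.8652 − 30.36 = 1.5052 psu.

31.87 psu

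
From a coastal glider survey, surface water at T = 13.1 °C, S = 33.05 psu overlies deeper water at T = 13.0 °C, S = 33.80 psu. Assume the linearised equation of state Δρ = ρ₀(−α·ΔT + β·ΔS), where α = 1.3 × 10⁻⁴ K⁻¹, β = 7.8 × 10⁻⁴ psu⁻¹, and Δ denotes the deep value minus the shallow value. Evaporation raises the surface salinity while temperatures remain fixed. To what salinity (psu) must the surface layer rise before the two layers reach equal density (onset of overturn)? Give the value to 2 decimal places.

Neutral buoyancy requires −α(T_deep − T_surf) + β(S_deep − S_surf′) = 0.
S_surf′ = S_deep − (α/β)·ΔT = 33.80 − (1.3 × 10⁻⁴/7.8 × 10⁻⁴)·(-0.1) = 33.8167 psu.
Increase required: 33.8167 − 33.05 = 0.7667 psu.

33.82 psu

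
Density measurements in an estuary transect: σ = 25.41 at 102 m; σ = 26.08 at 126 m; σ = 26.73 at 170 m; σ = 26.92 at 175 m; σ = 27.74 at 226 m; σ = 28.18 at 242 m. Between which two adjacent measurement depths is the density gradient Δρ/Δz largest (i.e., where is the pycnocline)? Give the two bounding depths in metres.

170–175 m

Compute the density gradient over each adjacent pair:
  102–126 m: Δρ/Δz = 0.67/24 = 0.028 kg m⁻⁴
  126–170 m: Δρ/Δz = 0.65/44 = 0.015 kg m⁻⁴
  170–175 m: Δρ/Δz = 0.19/5 = 0.038 kg m⁻⁴
  175–226 m: Δρ/Δz = 0.82/51 = 0.016 kg m⁻⁴
  226–242 m: Δρ/Δz = 0.44/16 = 0.028 kg m⁻⁴
The largest gradient is in the 170–175 m interval — the pycnocline.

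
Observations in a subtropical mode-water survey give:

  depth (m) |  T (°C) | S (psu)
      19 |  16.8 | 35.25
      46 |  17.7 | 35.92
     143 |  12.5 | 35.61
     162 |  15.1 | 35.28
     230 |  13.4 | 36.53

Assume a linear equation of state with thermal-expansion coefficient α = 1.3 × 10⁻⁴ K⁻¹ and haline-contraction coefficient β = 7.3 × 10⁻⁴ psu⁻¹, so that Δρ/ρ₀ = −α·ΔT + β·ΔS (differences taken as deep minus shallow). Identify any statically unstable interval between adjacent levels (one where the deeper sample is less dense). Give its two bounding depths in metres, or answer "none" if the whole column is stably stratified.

Evaluate Δρ/ρ₀ = −αΔT + βΔS across each adjacent pair:
  19–46 m: −αΔT+βΔS = −(1.3 × 10⁻⁴)(+0.9)+(7.3 × 10⁻⁴)(+0.67) = 3.7 × 10⁻⁴ → stable
  46–143 m: −αΔT+βΔS = −(1.3 × 10⁻⁴)(-5.2)+(7.3 × 10⁻⁴)(-0.31) = 4.5 × 10⁻⁴ → stable
  143–162 m: −αΔT+βΔS = −(1.3 × 10⁻⁴)(+2.6)+(7.3 × 10⁻⁴)(-0.33) = -5.8 × 10⁻⁴ → UNSTABLE
  162–230 m: −αΔT+βΔS = −(1.3 × 10⁻⁴)(-1.7)+(7.3 × 10⁻⁴)(+1.25) = 1.1 × 10⁻³ → stable
The 143–162 m interval has Δρ < 0: lighter water underlies denser water.

143–162 m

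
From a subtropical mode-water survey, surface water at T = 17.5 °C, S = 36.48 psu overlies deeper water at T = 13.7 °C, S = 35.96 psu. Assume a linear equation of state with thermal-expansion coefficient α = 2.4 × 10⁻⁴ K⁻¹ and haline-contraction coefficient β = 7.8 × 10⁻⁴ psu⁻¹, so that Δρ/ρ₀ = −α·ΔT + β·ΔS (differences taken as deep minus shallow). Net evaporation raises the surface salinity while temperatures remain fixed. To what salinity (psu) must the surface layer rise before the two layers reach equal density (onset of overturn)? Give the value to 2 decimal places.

Neutral buoyancy requires −α(T_deep − T_surf) + β(S_deep − S_surf′) = 0.
S_surf′ = S_deep − (α/β)·ΔT = 35.96 − (2.4 × 10⁻⁴/7.8 × 10⁻⁴)·(-3.8) = 37.1292 psu.
Increase required: 37.1292 − 36.48 = 0.6492 psu.

37.13 psu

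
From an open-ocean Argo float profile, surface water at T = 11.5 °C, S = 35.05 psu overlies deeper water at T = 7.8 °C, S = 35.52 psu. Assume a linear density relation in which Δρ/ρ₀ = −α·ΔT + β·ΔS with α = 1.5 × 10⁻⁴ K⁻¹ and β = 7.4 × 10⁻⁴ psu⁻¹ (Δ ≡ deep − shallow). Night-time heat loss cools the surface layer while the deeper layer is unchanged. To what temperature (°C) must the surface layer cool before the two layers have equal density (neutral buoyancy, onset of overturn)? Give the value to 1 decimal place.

Neutral buoyancy requires Δρ = 0, i.e. −α(T_deep − T_surf′) + β(S_deep − S_surf) = 0.
T_surf′ = T_deep − (β/α)·ΔS = 7.8 − (7.4 × 10⁻⁴/1.5 × 10⁻⁴)·(+0.47) = 5.481 °C.
Cooling required: 11.5 − (5.481) = 6.019 °C.

5.5 °C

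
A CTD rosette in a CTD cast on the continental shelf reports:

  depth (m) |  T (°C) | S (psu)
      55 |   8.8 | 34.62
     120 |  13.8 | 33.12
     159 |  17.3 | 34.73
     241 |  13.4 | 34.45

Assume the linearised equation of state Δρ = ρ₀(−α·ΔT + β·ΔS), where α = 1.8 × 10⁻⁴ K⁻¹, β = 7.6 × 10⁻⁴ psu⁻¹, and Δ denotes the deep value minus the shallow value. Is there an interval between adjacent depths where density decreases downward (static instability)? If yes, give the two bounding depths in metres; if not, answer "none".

55–120 m

Evaluate Δρ/ρ₀ = −αΔT + βΔS across each adjacent pair:
  55–120 m: −αΔT+βΔS = −(1.8 × 10⁻⁴)(+5.0)+(7.6 × 10⁻⁴)(-1.50) = -2.0 × 10⁻³ → UNSTABLE
  120–159 m: −αΔT+βΔS = −(1.8 × 10⁻⁴)(+3.5)+(7.6 × 10⁻⁴)(+1.61) = 5.9 × 10⁻⁴ → stable
  159–241 m: −αΔT+βΔS = −(1.8 × 10⁻⁴)(-3.9)+(7.6 × 10⁻⁴)(-0.28) = 4.9 × 10⁻⁴ → stable
The 55–120 m interval has Δρ < 0: lighter water underlies denser water.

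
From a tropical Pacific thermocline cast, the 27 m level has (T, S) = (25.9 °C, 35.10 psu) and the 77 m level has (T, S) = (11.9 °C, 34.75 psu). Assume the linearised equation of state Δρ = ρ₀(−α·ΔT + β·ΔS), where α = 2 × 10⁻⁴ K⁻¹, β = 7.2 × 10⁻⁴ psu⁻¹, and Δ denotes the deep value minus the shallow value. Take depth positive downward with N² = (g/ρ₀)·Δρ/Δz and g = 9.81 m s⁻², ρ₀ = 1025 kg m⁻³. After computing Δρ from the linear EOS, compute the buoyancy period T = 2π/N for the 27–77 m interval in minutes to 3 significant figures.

ΔT = -14.0 K, ΔS = -0.35 psu (deep − shallow).
Δρ/ρ₀ = −αΔT + βΔS = 2.80 × 10⁻³ − 2.52 × 10⁻⁴ = 2.548 × 10⁻³, so Δρ ≈ 2.612 kg m⁻³.
N² = (g/ρ₀)·Δρ/Δz = g·(Δρ/ρ₀)/Δz = 9.81 × 2.548 × 10⁻³ / 50 = 4.9992 × 10⁻⁴ s⁻².
N = √(4.9992 × 10⁻⁴) = 0.022359 rad s⁻¹ → T = 2π/N = 281.01 s = 4.6835 min ≈ 4.68 min.

4.68 min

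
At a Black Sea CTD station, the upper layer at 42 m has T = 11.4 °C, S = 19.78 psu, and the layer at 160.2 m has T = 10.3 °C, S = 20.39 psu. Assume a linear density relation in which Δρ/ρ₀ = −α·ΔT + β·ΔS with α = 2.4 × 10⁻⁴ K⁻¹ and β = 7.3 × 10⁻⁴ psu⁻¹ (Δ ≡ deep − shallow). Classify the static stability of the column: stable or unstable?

stable

ΔT = 10.3 − 11.4 = -1.1 K and ΔS = 20.39 − 19.78 = +0.61 psu (deep − shallow).
−αΔT = 2.64 × 10⁻⁴; βΔS = 4.453 × 10⁻⁴; sum Δρ/ρ₀ = 7.093 × 10⁻⁴.
Δρ/ρ₀ > 0, so Δρ > 0: deeper water is denser → statically stable.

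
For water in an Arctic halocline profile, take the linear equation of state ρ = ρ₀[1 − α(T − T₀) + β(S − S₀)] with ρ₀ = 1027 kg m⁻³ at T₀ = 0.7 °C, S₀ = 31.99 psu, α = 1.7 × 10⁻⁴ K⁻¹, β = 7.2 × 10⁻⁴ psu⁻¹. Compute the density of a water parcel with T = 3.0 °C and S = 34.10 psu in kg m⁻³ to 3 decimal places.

T − T₀ = +2.3 K, S − S₀ = +2.11 psu.
Bracket = 1 − α·(+2.3) + β·(+2.11) = 1 + (1.1282 × 10⁻³) = 1.0011282.
ρ = 1027 × 1.0011282 = 1028.159 kg m⁻³.

1028.159 kg m⁻³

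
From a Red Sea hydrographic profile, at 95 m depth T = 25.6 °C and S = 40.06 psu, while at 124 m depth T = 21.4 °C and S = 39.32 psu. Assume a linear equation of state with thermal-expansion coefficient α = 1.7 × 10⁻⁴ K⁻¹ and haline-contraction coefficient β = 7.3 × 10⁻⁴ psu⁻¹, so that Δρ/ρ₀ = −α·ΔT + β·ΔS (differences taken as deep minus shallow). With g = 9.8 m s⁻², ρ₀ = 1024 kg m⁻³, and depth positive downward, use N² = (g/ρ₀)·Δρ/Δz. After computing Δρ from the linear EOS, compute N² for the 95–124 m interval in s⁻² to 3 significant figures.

5.87 × 10⁻⁵ s⁻²

ΔT = -4.2 K, ΔS = -0.74 psu (deep − shallow).
Δρ/ρ₀ = −αΔT + βΔS = 7.14 × 10⁻⁴ − 5.402 × 10⁻⁴ = 1.738 × 10⁻⁴, so Δρ ≈ 0.1780 kg m⁻³.
N² = (g/ρ₀)·Δρ/Δz = g·(Δρ/ρ₀)/Δz = 9.8 × 1.738 × 10⁻⁴ / 29 = 5.8732 × 10⁻⁵ s⁻² ≈ 5.87 × 10⁻⁵ s⁻².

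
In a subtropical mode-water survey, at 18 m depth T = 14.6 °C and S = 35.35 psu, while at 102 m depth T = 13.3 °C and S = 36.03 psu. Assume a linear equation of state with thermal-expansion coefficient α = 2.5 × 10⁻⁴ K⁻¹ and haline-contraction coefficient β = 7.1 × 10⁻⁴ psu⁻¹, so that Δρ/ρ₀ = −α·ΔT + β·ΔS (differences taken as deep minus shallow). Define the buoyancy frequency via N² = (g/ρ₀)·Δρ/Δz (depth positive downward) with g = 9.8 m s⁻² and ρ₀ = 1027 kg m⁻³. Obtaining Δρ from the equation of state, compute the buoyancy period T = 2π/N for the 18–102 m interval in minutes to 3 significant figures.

ΔT = -1.3 K, ΔS = +0.68 psu (deep − shallow).
Δρ/ρ₀ = −αΔT + βΔS = 3.25 × 10⁻⁴ + 4.828 × 10⁻⁴ = 8.078 × 10⁻⁴, so Δρ ≈ 0.8296 kg m⁻³.
N² = (g/ρ₀)·Δρ/Δz = g·(Δρ/ρ₀)/Δz = 9.8 × 8.078 × 10⁻⁴ / 84 = 9.4243 × 10⁻⁵ s⁻².
N = √(9.4243 × 10⁻⁵) = 9.7079 × 10⁻³ rad s⁻¹ → T = 2π/N = 647.22 s = 10.787 min ≈ 10.8 min.

10.8 min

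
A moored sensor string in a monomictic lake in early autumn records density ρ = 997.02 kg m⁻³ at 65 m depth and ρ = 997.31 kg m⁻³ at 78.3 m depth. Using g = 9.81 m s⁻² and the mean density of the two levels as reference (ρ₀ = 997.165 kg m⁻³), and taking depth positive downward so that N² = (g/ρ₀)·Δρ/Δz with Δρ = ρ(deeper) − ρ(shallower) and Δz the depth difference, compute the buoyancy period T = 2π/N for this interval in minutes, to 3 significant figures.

Δρ = 997.31 − 997.02 = 0.29 kg m⁻³ over Δz = 78.3 − 65 = 13.3 m.
N² = (9.81/997.165) × (0.29/13.3) = 2.1451 × 10⁻⁴ s⁻².
N = √(2.1451 × 10⁻⁴) = 0.014646 rad s⁻¹, so T = 2π/N = 429.00 s = 7.1500 min ≈ 7.15 min.

7.15 min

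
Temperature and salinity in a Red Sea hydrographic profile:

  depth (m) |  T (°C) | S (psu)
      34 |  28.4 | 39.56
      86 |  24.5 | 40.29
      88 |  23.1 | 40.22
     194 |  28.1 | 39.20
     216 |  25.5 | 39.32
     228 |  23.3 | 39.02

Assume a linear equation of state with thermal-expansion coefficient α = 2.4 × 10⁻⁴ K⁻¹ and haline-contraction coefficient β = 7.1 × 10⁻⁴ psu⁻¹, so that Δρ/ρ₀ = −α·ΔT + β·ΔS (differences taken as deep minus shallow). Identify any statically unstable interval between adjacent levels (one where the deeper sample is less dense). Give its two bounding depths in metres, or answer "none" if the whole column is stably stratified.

88–194 m

Evaluate Δρ/ρ₀ = −αΔT + βΔS across each adjacent pair:
  34–86 m: −αΔT+βΔS = −(2.4 × 10⁻⁴)(-3.9)+(7.1 × 10⁻⁴)(+0.73) = 1.5 × 10⁻³ → stable
  86–88 m: −αΔT+βΔS = −(2.4 × 10⁻⁴)(-1.4)+(7.1 × 10⁻⁴)(-0.07) = 2.9 × 10⁻⁴ → stable
  88–194 m: −αΔT+βΔS = −(2.4 × 10⁻⁴)(+5.0)+(7.1 × 10⁻⁴)(-1.02) = -1.9 × 10⁻³ → UNSTABLE
  194–216 m: −αΔT+βΔS = −(2.4 × 10⁻⁴)(-2.6)+(7.1 × 10⁻⁴)(+0.12) = 7.1 × 10⁻⁴ → stable
  216–228 m: −αΔT+βΔS = −(2.4 × 10⁻⁴)(-2.2)+(7.1 × 10⁻⁴)(-0.30) = 3.2 × 10⁻⁴ → stable
The 88–194 m interval has Δρ < 0: lighter water underlies denser water.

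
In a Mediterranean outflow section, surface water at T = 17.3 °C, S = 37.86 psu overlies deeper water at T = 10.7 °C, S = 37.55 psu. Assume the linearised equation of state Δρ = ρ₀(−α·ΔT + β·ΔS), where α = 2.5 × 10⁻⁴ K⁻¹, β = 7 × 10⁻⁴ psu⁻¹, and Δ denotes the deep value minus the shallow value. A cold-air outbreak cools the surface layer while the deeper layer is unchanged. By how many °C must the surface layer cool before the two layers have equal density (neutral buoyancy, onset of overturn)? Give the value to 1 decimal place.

5.7 °C

Neutral buoyancy requires Δρ = 0, i.e. −α(T_deep − T_surf′) + β(S_deep − S_surf) = 0.
T_surf′ = T_deep − (β/α)·ΔS = 10.7 − (7 × 10⁻⁴/2.5 × 10⁻⁴)·(-0.31) = 11.568 °C.
Cooling required: 17.3 − (11.568) = 5.732 °C.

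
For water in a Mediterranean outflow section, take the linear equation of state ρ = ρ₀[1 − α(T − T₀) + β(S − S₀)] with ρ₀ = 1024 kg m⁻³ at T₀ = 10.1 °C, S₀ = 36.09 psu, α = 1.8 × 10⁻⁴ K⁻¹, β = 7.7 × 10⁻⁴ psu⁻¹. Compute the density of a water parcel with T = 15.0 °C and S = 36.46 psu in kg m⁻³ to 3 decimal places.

T − T₀ = +4.9 K, S − S₀ = +0.37 psu.
Bracket = 1 − α·(+4.9) + β·(+0.37) = 1 + (-5.971 × 10⁻⁴) = 0.9994029.
ρ = 1024 × 0.9994029 = 1023.389 kg m⁻³.

1023.389 kg m⁻³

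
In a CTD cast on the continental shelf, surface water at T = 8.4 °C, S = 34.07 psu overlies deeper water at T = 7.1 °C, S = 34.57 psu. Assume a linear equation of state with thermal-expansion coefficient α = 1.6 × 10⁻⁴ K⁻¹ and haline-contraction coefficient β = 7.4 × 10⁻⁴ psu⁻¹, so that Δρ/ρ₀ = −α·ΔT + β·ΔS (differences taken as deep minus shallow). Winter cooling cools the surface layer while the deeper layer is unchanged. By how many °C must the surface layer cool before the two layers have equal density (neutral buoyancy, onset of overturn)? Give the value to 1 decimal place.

Neutral buoyancy requires Δρ = 0, i.e. −α(T_deep − T_surf′) + β(S_deep − S_surf) = 0.
T_surf′ = T_deep − (β/α)·ΔS = 7.1 − (7.4 × 10⁻⁴/1.6 × 10⁻⁴)·(+0.50) = 4.787 °C.
Cooling required: 8.4 − (4.787) = 3.613 °C.

3.6 °C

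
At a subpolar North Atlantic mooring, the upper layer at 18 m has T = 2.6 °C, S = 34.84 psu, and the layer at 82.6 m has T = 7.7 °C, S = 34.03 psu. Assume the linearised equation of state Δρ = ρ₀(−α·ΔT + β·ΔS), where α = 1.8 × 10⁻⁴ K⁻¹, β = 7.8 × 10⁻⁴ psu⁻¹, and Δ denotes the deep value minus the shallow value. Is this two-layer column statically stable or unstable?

ΔT = 7.7 − 2.6 = +5.1 K and ΔS = 34.03 − 34.84 = -0.81 psu (deep − shallow).
−αΔT = -9.18 × 10⁻⁴; βΔS = -6.318 × 10⁻⁴; sum Δρ/ρ₀ = -1.5498 × 10⁻³.
Δρ/ρ₀ < 0, so Δρ < 0: deeper water is lighter → statically unstable; the column would overturn.

unstable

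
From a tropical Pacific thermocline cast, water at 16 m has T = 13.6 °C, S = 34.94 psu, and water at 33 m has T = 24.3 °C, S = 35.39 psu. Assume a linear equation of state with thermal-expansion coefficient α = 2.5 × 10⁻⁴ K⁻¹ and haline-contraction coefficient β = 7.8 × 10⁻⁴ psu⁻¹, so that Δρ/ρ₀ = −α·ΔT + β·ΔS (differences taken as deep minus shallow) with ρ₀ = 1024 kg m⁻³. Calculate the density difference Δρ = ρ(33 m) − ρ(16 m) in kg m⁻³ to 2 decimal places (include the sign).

ΔT = +10.7 K, ΔS = +0.45 psu (deep − shallow).
Δρ/ρ₀ = −(2.5 × 10⁻⁴)(+10.7) + (7.8 × 10⁻⁴)(+0.45) = -2.324 × 10⁻³.
Δρ = 1024 × (-2.324 × 10⁻³) = -2.38 kg m⁻³.
Negative Δρ: lighter below, statically unstable.

-2.38 kg m⁻³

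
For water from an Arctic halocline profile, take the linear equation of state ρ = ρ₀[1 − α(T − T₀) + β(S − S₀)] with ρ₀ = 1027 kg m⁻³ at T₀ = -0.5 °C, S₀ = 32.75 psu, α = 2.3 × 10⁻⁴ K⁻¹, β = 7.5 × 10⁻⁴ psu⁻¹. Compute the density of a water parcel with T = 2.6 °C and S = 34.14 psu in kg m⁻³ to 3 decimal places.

1027.338 kg m⁻³

T − T₀ = +3.1 K, S − S₀ = +1.39 psu.
Bracket = 1 − α·(+3.1) + β·(+1.39) = 1 + (3.295 × 10⁻⁴) = 1.0003295.
ρ = 1027 × 1.0003295 = 1027.338 kg m⁻³.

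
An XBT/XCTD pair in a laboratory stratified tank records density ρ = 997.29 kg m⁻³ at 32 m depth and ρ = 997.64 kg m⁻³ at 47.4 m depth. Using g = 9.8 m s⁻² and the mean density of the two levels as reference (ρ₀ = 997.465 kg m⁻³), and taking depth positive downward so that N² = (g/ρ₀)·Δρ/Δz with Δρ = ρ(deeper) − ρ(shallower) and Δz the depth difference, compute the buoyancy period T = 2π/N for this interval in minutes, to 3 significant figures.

Δρ = 997.64 − 997.29 = 0.35 kg m⁻³ over Δz = 47.4 − 32 = 15.4 m.
N² = (9.8/997.465) × (0.35/15.4) = 2.2329 × 10⁻⁴ s⁻².
N = √(2.2329 × 10⁻⁴) = 0.014943 rad s⁻¹, so T = 2π/N = 420.48 s = 7.0080 min ≈ 7.01 min.

7.01 min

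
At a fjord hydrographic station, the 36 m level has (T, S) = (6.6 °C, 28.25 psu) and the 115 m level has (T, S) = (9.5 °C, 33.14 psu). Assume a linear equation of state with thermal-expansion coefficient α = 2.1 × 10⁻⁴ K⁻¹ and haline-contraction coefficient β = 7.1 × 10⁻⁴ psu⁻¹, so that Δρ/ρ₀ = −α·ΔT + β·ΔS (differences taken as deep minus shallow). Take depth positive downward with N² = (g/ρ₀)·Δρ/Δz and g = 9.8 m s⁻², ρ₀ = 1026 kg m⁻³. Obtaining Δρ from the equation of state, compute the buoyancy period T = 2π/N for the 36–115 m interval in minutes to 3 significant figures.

5.56 min

ΔT = +2.9 K, ΔS = +4.89 psu (deep − shallow).
Δρ/ρ₀ = −αΔT + βΔS = -6.09 × 10⁻⁴ + 3.4719 × 10⁻³ = 2.8629 × 10⁻³, so Δρ ≈ 2.937 kg m⁻³.
N² = (g/ρ₀)·Δρ/Δz = g·(Δρ/ρ₀)/Δz = 9.8 × 2.8629 × 10⁻³ / 79 = 3.5514 × 10⁻⁴ s⁻².
N = √(3.5514 × 10⁻⁴) = 0.018845 rad s⁻¹ → T = 2π/N = 333.41 s = 5.5568 min ≈ 5.56 min.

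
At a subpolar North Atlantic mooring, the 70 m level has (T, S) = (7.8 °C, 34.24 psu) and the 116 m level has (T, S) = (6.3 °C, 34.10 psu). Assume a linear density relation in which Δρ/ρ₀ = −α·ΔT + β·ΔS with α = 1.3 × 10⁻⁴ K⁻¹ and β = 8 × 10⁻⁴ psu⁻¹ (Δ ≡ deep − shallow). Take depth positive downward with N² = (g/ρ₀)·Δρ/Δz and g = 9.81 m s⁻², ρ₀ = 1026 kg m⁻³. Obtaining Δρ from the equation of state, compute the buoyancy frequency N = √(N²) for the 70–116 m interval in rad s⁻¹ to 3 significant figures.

4.21 × 10⁻³ rad s⁻¹

ΔT = -1.5 K, ΔS = -0.14 psu (deep − shallow).
Δρ/ρ₀ = −αΔT + βΔS = 1.95 × 10⁻⁴ − 1.12 × 10⁻⁴ = 8.30 × 10⁻⁵, so Δρ ≈ 0.08516 kg m⁻³.
N² = (g/ρ₀)·Δρ/Δz = g·(Δρ/ρ₀)/Δz = 9.81 × 8.30 × 10⁻⁵ / 46 = 1.7701 × 10⁻⁵ s⁻².
N = √(1.7701 × 10⁻⁵) = 4.2073 × 10⁻³ rad s⁻¹ ≈ 4.21 × 10⁻³ rad s⁻¹.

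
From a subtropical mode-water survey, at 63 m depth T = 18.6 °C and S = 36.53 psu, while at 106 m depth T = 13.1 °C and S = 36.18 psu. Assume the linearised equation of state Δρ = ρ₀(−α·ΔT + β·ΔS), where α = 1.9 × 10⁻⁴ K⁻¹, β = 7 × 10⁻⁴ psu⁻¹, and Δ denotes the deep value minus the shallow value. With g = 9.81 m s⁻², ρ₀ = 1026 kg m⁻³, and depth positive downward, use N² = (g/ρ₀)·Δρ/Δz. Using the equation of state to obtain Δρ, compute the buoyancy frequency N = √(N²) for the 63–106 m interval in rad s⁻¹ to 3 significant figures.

ΔT = -5.5 K, ΔS = -0.35 psu (deep − shallow).
Δρ/ρ₀ = −αΔT + βΔS = 1.045 × 10⁻³ − 2.45 × 10⁻⁴ = 8.00 × 10⁻⁴, so Δρ ≈ 0.8208 kg m⁻³.
N² = (g/ρ₀)·Δρ/Δz = g·(Δρ/ρ₀)/Δz = 9.81 × 8.00 × 10⁻⁴ / 43 = 1.8251 × 10⁻⁴ s⁻².
N = √(1.8251 × 10⁻⁴) = 0.013510 rad s⁻¹ ≈ 0.0135 rad s⁻¹.

0.0135 rad s⁻¹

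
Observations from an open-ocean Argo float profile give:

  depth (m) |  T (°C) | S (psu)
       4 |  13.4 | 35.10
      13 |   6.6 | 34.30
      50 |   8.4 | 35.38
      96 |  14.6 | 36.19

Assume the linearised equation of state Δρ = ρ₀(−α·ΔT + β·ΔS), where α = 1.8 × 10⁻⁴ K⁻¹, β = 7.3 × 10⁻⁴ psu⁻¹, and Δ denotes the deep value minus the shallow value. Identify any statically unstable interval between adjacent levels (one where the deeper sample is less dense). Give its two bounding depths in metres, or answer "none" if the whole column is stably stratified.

Evaluate Δρ/ρ₀ = −αΔT + βΔS across each adjacent pair:
  4–13 m: −αΔT+βΔS = −(1.8 × 10⁻⁴)(-6.8)+(7.3 × 10⁻⁴)(-0.80) = 6.4 × 10⁻⁴ → stable
  13–50 m: −αΔT+βΔS = −(1.8 × 10⁻⁴)(+1.8)+(7.3 × 10⁻⁴)(+1.08) = 4.6 × 10⁻⁴ → stable
  50–96 m: −αΔT+βΔS = −(1.8 × 10⁻⁴)(+6.2)+(7.3 × 10⁻⁴)(+0.81) = -5.2 × 10⁻⁴ → UNSTABLE
The 50–96 m interval has Δρ < 0: lighter water underlies denser water.

50–96 m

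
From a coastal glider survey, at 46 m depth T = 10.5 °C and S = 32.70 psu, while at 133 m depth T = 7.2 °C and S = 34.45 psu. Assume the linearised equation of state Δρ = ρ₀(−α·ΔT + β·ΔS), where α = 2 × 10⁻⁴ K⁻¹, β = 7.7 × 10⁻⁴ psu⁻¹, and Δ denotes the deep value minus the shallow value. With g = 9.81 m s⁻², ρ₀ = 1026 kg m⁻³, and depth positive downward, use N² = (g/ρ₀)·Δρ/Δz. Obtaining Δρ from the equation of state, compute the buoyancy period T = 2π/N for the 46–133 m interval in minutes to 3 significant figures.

ΔT = -3.3 K, ΔS = +1.75 psu (deep − shallow).
Δρ/ρ₀ = −αΔT + βΔS = 6.60 × 10⁻⁴ + 1.3475 × 10⁻³ = 2.0075 × 10⁻³, so Δρ ≈ 2.060 kg m⁻³.
N² = (g/ρ₀)·Δρ/Δz = g·(Δρ/ρ₀)/Δz = 9.81 × 2.0075 × 10⁻³ / 87 = 2.2636 × 10⁻⁴ s⁻².
N = √(2.2636 × 10⁻⁴) = 0.015045 rad s⁻¹ → T = 2π/N = 417.63 s = 6.9605 min ≈ 6.96 min.

6.96 min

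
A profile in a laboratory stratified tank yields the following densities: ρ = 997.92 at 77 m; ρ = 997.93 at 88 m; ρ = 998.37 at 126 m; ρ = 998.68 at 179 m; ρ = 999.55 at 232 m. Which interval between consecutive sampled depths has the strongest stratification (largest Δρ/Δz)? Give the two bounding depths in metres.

Compute the density gradient over each adjacent pair:
  77–88 m: Δρ/Δz = 0.01/11 = 9.1 × 10⁻⁴ kg m⁻⁴
  88–126 m: Δρ/Δz = 0.44/38 = 0.012 kg m⁻⁴
  126–179 m: Δρ/Δz = 0.31/53 = 5.8 × 10⁻³ kg m⁻⁴
  179–232 m: Δρ/Δz = 0.87/53 = 0.016 kg m⁻⁴
The largest gradient is in the 179–232 m interval — the pycnocline.

179–232 m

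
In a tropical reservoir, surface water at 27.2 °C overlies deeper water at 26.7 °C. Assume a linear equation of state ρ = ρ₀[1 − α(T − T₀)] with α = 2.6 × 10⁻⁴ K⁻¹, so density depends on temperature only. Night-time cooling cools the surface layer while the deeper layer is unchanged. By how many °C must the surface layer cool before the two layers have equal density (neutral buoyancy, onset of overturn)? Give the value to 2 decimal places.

0.50 °C

With temperature the only control, equal density requires T_surf′ = T_deep.
T_surf′ = 26.7 °C.
Cooling required: 27.2 − 26.7 = 0.50 °C.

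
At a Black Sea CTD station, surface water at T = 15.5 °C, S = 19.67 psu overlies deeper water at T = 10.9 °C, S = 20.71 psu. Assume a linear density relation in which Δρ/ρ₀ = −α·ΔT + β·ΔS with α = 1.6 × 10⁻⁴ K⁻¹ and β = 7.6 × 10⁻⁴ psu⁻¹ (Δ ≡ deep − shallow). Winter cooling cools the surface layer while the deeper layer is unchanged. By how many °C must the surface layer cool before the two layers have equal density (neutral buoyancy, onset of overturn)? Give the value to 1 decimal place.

Neutral buoyancy requires Δρ = 0, i.e. −α(T_deep − T_surf′) + β(S_deep − S_surf) = 0.
T_surf′ = T_deep − (β/α)·ΔS = 10.9 − (7.6 × 10⁻⁴/1.6 × 10⁻⁴)·(+1.04) = 5.960 °C.
Cooling required: 15.5 − (5.960) = 9.540 °C.

9.5 °C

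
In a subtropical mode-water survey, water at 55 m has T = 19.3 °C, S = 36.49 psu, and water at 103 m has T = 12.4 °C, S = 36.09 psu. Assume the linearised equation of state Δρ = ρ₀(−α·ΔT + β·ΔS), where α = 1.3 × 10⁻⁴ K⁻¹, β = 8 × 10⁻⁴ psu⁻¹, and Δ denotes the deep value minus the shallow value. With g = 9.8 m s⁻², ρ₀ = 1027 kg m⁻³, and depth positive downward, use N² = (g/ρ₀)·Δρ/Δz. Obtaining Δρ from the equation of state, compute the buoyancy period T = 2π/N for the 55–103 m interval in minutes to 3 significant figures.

9.65 min

ΔT = -6.9 K, ΔS = -0.40 psu (deep − shallow).
Δρ/ρ₀ = −αΔT + βΔS = 8.97 × 10⁻⁴ − 3.20 × 10⁻⁴ = 5.77 × 10⁻⁴, so Δρ ≈ 0.5926 kg m⁻³.
N² = (g/ρ₀)·Δρ/Δz = g·(Δρ/ρ₀)/Δz = 9.8 × 5.77 × 10⁻⁴ / 48 = 1.1780 × 10⁻⁴ s⁻².
N = √(1.1780 × 10⁻⁴) = 0.010854 rad s⁻¹ → T = 2π/N = 578.88 s = 9.6480 min ≈ 9.65 min.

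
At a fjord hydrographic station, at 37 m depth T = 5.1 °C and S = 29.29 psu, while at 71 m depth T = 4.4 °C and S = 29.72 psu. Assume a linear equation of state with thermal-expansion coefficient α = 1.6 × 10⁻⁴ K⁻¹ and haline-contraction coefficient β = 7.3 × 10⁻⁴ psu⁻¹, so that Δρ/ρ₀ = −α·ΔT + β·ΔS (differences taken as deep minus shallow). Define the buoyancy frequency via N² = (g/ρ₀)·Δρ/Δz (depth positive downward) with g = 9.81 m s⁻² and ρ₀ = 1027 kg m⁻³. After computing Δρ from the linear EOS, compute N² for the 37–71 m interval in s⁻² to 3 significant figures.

ΔT = -0.7 K, ΔS = +0.43 psu (deep − shallow).
Δρ/ρ₀ = −αΔT + βΔS = 1.12 × 10⁻⁴ + 3.139 × 10⁻⁴ = 4.259 × 10⁻⁴, so Δρ ≈ 0.4374 kg m⁻³.
N² = (g/ρ₀)·Δρ/Δz = g·(Δρ/ρ₀)/Δz = 9.81 × 4.259 × 10⁻⁴ / 34 = 1.2288 × 10⁻⁴ s⁻² ≈ 1.23 × 10⁻⁴ s⁻².

1.23 × 10⁻⁴ s⁻²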